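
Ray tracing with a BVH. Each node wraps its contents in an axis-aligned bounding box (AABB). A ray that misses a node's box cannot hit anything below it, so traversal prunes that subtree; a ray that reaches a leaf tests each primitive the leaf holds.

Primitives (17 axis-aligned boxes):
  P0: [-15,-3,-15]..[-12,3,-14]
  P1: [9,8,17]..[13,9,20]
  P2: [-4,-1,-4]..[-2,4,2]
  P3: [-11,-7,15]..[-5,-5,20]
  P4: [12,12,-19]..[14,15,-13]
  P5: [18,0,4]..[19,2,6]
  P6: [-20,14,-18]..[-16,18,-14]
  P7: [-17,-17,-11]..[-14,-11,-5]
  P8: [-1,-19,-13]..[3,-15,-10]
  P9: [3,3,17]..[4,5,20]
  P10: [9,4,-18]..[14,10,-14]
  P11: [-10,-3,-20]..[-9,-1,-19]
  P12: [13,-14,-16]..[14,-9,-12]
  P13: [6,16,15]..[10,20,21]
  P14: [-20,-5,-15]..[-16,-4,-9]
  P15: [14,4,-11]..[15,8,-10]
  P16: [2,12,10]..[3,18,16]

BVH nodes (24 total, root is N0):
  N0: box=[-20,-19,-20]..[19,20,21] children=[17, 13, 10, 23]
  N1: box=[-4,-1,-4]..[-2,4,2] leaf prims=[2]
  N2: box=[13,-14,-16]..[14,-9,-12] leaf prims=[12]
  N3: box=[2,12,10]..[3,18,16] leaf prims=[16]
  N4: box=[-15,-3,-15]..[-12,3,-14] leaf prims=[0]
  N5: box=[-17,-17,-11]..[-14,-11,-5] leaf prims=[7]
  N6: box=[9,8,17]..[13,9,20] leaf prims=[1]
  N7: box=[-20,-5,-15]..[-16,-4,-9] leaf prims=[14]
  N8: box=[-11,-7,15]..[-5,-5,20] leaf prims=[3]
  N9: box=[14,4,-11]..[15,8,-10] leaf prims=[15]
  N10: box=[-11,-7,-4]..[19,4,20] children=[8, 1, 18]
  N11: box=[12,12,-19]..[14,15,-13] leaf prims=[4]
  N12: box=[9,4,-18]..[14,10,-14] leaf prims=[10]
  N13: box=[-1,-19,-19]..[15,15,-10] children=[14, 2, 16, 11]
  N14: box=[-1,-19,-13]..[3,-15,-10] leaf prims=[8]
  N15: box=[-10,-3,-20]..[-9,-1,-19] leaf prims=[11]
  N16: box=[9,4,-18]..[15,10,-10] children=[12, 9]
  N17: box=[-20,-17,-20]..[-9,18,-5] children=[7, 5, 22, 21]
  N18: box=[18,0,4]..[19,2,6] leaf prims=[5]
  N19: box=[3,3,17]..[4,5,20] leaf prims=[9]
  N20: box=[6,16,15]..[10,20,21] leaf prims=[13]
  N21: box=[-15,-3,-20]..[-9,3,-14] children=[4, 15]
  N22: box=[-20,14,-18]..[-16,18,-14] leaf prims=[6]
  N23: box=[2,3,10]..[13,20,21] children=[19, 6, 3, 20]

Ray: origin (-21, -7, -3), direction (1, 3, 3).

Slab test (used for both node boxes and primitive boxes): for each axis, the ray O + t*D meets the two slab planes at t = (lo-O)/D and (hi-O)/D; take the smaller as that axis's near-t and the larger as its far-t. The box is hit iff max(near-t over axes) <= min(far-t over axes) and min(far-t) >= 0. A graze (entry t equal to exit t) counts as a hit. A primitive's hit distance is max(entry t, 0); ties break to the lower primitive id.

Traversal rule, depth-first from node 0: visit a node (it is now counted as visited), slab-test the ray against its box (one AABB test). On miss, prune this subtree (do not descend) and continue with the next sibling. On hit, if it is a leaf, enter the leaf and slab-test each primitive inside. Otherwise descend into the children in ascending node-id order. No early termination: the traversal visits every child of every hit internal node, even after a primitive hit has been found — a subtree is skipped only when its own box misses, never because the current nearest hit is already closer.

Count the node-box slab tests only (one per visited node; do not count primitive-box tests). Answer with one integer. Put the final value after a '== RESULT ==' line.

Walk:
N0 x:[1,40] y:[-4,9] z:[-17/3,8] -> hit [1,8], descend [10, 13, 17, 23]
  N10 x:[10,40] y:[0,11/3] z:[-1/3,23/3] -> miss, prune
  N13 x:[20,36] y:[-4,22/3] z:[-16/3,-7/3] -> miss, prune
  N17 x:[1,12] y:[-10/3,25/3] z:[-17/3,-2/3] -> miss, prune
  N23 x:[23,34] y:[10/3,9] z:[13/3,8] -> miss, prune

5 AABB tests over nodes [0, 10, 13, 17, 23]; 0 leaves entered; closest miss.

== RESULT ==
5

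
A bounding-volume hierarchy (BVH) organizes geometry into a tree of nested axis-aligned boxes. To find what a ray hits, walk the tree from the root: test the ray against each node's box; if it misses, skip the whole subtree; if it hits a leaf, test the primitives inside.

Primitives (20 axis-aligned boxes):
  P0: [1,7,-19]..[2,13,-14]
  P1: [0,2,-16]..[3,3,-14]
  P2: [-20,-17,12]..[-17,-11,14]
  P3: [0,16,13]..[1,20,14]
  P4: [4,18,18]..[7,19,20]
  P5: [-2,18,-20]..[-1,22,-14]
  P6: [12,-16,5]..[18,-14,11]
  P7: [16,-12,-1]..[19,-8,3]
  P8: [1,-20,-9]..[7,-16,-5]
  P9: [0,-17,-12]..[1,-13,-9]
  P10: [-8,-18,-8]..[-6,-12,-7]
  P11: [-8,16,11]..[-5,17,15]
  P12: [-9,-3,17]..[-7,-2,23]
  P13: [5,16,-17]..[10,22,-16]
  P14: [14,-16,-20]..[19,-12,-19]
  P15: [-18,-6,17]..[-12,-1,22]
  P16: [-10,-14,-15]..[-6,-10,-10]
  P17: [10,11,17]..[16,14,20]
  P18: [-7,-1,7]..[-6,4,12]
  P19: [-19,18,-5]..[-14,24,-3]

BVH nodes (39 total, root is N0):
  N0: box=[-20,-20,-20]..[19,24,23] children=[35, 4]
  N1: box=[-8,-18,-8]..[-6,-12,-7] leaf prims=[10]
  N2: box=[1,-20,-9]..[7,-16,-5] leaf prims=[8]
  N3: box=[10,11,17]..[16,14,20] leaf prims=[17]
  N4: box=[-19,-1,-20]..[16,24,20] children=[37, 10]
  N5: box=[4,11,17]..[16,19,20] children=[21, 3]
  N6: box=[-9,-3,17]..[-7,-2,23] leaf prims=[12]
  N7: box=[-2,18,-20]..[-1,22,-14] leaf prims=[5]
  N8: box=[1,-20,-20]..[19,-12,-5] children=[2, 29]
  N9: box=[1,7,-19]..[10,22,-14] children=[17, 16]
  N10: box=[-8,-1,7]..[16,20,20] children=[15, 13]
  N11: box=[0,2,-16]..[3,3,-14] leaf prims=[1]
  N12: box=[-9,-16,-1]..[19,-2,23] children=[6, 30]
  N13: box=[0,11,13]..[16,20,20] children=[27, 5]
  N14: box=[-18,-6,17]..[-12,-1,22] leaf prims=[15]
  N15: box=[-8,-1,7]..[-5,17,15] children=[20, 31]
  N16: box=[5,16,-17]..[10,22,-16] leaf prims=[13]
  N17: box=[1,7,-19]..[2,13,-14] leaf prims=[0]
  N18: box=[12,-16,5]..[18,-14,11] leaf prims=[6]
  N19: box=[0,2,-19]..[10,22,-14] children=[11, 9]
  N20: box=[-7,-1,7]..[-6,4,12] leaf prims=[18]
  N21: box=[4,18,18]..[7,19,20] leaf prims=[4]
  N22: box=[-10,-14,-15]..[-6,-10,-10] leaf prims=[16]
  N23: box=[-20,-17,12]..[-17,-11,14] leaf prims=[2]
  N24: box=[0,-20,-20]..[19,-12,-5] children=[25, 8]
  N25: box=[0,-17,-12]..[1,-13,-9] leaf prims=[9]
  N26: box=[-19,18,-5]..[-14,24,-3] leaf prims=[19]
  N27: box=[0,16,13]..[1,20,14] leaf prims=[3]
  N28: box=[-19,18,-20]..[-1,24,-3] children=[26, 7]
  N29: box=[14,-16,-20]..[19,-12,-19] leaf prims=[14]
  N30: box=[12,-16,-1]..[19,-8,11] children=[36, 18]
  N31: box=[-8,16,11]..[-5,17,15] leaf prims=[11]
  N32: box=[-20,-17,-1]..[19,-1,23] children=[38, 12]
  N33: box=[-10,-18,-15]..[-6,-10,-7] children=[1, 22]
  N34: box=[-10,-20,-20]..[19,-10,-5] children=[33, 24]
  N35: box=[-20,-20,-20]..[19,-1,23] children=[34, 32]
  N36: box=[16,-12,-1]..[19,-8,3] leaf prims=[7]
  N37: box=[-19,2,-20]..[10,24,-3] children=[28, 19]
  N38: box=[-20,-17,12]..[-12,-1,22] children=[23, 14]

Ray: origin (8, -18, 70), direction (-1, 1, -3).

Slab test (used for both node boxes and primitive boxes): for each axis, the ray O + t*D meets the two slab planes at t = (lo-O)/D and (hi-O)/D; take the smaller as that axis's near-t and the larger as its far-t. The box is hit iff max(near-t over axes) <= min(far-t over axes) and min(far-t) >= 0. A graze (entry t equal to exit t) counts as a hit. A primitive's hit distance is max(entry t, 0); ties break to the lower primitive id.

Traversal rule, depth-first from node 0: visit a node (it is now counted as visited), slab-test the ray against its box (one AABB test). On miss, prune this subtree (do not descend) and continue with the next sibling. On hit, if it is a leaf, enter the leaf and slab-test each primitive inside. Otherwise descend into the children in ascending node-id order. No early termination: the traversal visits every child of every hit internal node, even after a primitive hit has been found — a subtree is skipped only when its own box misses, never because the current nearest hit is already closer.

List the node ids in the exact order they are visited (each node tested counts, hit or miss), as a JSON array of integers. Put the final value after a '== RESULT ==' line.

Trace the traversal:
N0 x:[-11,28] y:[-2,42] z:[47/3,30] -> hit [47/3,28], descend [4, 35]
  N4 x:[-8,27] y:[17,42] z:[50/3,30] -> hit [17,27], descend [10, 37]
    N10 x:[-8,16] y:[17,38] z:[50/3,21] -> miss, prune
    N37 x:[-2,27] y:[20,42] z:[73/3,30] -> hit [73/3,27], descend [19, 28]
      N19 x:[-2,8] y:[20,40] z:[28,89/3] -> miss, prune
      N28 x:[9,27] y:[36,42] z:[73/3,30] -> miss, prune
  N35 x:[-11,28] y:[-2,17] z:[47/3,30] -> hit [47/3,17], descend [32, 34]
    N32 x:[-11,28] y:[1,17] z:[47/3,71/3] -> hit [47/3,17], descend [12, 38]
      N12 x:[-11,17] y:[2,16] z:[47/3,71/3] -> hit [47/3,16], descend [6, 30]
        N6 x:[15,17] y:[15,16] z:[47/3,53/3] -> hit [47/3,16] leaf, test {P12@t=47/3}
        N30 x:[-11,-4] y:[2,10] z:[59/3,71/3] -> miss, prune
      N38 x:[20,28] y:[1,17] z:[16,58/3] -> miss, prune
    N34 x:[-11,18] y:[-2,8] z:[25,30] -> miss, prune

Visited [0, 4, 10, 37, 19, 28, 35, 32, 12, 6, 30, 38, 34]. Tests: 13 box, 1 leaf. Nearest: P12.

== RESULT ==
[0, 4, 10, 37, 19, 28, 35, 32, 12, 6, 30, 38, 34]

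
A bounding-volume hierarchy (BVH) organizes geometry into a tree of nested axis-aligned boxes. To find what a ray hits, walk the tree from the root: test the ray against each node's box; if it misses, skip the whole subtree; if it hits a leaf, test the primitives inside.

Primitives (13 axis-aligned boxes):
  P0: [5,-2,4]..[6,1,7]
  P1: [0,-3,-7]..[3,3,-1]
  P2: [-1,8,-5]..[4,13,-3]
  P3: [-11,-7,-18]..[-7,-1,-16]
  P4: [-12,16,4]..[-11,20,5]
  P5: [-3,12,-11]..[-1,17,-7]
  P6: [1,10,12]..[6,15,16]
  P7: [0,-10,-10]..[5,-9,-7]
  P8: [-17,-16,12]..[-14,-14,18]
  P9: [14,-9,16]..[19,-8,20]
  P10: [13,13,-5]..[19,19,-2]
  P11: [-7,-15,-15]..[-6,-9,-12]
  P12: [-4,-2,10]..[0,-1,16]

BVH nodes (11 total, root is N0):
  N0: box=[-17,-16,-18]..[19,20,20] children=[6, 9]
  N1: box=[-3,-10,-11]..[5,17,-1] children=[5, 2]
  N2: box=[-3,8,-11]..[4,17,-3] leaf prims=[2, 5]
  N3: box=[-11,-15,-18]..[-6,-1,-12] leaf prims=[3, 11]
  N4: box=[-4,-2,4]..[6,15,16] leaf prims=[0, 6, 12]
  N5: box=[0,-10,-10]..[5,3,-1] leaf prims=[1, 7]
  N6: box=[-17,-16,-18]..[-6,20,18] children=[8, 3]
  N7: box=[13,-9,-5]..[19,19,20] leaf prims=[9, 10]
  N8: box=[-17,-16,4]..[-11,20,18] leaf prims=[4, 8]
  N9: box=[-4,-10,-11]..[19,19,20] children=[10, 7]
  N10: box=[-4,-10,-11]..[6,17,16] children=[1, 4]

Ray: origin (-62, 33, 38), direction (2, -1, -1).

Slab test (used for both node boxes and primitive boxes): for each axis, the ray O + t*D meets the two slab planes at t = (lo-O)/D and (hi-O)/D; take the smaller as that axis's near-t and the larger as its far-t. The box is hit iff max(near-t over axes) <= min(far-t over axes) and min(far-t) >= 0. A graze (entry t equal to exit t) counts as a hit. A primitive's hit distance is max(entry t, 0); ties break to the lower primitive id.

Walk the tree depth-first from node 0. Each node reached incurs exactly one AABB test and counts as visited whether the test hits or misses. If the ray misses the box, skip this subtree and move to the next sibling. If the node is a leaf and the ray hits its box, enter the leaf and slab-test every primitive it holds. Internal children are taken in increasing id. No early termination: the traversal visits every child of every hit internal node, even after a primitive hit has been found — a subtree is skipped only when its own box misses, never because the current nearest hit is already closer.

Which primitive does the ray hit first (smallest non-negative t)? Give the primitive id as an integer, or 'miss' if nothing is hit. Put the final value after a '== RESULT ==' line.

Traverse from the root:
N0 x:[45/2,81/2] y:[13,49] z:[18,56] -> hit [45/2,81/2], descend [6, 9]
  N6 x:[45/2,28] y:[13,49] z:[20,56] -> hit [45/2,28], descend [3, 8]
    N3 x:[51/2,28] y:[34,48] z:[50,56] -> miss, prune
    N8 x:[45/2,51/2] y:[13,49] z:[20,34] -> hit [45/2,51/2] leaf, test {P4(miss), P8(miss)}
  N9 x:[29,81/2] y:[14,43] z:[18,49] -> hit [29,81/2], descend [7, 10]
    N7 x:[75/2,81/2] y:[14,42] z:[18,43] -> hit [75/2,81/2] leaf, test {P9(miss), P10(miss)}
    N10 x:[29,34] y:[16,43] z:[22,49] -> hit [29,34], descend [1, 4]
      N1 x:[59/2,67/2] y:[16,43] z:[39,49] -> miss, prune
      N4 x:[29,34] y:[18,35] z:[22,34] -> hit [29,34] leaf, test {P0@t=67/2, P6(miss), P12(miss)}

Summary -> nodes [0, 6, 3, 8, 9, 7, 10, 1, 4]; box-tests=9; leaf-entries=3; first=P0

== RESULT ==
0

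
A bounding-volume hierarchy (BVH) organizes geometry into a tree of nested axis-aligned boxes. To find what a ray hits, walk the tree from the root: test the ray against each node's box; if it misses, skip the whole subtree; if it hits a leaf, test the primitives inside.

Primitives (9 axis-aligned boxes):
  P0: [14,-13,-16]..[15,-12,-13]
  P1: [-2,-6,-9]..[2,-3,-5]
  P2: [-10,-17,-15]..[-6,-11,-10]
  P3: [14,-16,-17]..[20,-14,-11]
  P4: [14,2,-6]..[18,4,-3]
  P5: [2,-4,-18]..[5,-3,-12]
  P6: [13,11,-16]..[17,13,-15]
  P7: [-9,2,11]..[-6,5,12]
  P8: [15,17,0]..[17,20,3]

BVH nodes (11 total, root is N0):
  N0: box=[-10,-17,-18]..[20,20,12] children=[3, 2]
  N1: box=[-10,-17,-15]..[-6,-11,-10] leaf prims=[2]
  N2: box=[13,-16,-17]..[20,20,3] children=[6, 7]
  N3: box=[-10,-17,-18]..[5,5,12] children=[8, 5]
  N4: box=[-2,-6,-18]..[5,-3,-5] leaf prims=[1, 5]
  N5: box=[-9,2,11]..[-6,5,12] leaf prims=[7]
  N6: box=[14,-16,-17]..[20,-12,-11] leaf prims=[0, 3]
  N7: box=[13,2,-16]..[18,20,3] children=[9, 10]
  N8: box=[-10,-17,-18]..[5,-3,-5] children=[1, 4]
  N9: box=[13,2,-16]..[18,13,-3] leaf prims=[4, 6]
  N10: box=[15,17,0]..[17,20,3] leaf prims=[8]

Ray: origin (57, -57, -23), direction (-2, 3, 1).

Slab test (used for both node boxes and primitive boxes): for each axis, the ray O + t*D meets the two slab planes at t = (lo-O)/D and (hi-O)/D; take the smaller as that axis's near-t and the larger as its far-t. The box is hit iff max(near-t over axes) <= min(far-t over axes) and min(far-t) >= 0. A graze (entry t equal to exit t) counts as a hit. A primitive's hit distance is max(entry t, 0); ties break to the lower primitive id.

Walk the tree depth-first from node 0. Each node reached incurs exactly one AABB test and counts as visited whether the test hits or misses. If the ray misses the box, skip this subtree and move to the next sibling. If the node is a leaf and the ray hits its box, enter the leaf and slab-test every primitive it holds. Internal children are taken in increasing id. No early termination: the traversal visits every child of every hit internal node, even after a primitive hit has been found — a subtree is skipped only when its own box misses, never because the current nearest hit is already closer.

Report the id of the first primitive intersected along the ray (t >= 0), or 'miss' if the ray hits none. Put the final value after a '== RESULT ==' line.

Traverse from the root:
N0 x:[37/2,67/2] y:[40/3,77/3] z:[5,35] -> hit [37/2,77/3], descend [2, 3]
  N2 x:[37/2,22] y:[41/3,77/3] z:[6,26] -> hit [37/2,22], descend [6, 7]
    N6 x:[37/2,43/2] y:[41/3,15] z:[6,12] -> miss, prune
    N7 x:[39/2,22] y:[59/3,77/3] z:[7,26] -> hit [59/3,22], descend [9, 10]
      N9 x:[39/2,22] y:[59/3,70/3] z:[7,20] -> hit [59/3,20] leaf, test {P4@t=59/3, P6(miss)}
      N10 x:[20,21] y:[74/3,77/3] z:[23,26] -> miss, prune
  N3 x:[26,67/2] y:[40/3,62/3] z:[5,35] -> miss, prune

7 AABB tests over nodes [0, 2, 6, 7, 9, 10, 3]; 1 leaf entered; closest P4.

== RESULT ==
4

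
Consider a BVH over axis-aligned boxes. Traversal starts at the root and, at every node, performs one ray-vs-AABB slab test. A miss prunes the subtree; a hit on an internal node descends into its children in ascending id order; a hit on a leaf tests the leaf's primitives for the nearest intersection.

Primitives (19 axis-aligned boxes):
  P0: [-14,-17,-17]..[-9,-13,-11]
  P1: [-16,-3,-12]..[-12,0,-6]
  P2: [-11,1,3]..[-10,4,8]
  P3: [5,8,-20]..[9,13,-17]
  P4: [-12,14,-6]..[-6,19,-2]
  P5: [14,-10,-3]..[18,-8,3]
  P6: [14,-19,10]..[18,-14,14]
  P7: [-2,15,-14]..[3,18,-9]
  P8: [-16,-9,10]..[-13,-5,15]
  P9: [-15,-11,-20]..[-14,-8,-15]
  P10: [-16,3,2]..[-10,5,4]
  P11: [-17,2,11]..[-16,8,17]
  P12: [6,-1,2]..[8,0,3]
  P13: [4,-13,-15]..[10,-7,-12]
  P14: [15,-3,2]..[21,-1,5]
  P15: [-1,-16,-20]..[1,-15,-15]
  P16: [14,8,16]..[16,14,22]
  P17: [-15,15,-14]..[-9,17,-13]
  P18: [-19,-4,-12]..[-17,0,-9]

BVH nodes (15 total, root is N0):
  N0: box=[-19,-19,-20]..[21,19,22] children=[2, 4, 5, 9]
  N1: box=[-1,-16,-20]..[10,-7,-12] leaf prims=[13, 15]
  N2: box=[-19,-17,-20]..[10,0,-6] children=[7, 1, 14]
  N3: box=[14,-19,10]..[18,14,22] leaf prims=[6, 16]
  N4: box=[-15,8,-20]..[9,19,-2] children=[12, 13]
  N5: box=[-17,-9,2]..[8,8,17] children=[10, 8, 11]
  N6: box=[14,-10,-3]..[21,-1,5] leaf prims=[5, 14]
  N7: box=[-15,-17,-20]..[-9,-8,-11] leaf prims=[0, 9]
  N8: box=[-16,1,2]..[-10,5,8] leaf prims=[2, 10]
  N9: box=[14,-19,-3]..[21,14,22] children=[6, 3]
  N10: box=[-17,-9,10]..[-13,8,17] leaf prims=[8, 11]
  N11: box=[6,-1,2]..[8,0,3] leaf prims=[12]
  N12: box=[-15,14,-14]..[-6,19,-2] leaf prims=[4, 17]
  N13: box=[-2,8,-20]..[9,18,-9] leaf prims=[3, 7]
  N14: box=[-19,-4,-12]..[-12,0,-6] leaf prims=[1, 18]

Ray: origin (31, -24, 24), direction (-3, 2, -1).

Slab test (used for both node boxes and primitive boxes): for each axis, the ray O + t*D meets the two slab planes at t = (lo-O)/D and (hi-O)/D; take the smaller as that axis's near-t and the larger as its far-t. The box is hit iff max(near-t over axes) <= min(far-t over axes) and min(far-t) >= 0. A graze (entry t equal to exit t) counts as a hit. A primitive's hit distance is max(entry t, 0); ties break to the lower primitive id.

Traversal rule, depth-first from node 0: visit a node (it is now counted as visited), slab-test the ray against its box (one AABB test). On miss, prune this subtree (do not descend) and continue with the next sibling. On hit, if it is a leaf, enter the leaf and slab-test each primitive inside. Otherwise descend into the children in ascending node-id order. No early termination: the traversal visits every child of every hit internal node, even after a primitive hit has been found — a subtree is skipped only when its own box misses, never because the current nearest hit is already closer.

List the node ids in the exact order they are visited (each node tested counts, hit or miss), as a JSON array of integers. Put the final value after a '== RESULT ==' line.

Traverse from the root:
N0 x:[10/3,50/3] y:[5/2,43/2] z:[2,44] -> hit [10/3,50/3], descend [2, 4, 5, 9]
  N2 x:[7,50/3] y:[7/2,12] z:[30,44] -> miss, prune
  N4 x:[22/3,46/3] y:[16,43/2] z:[26,44] -> miss, prune
  N5 x:[23/3,16] y:[15/2,16] z:[7,22] -> hit [23/3,16], descend [8, 10, 11]
    N8 x:[41/3,47/3] y:[25/2,29/2] z:[16,22] -> miss, prune
    N10 x:[44/3,16] y:[15/2,16] z:[7,14] -> miss, prune
    N11 x:[23/3,25/3] y:[23/2,12] z:[21,22] -> miss, prune
  N9 x:[10/3,17/3] y:[5/2,19] z:[2,27] -> hit [10/3,17/3], descend [3, 6]
    N3 x:[13/3,17/3] y:[5/2,19] z:[2,14] -> hit [13/3,17/3] leaf, test {P6(miss), P16(miss)}
    N6 x:[10/3,17/3] y:[7,23/2] z:[19,27] -> miss, prune

10 AABB tests over nodes [0, 2, 4, 5, 8, 10, 11, 9, 3, 6]; 1 leaf entered; closest miss.

== RESULT ==
[0, 2, 4, 5, 8, 10, 11, 9, 3, 6]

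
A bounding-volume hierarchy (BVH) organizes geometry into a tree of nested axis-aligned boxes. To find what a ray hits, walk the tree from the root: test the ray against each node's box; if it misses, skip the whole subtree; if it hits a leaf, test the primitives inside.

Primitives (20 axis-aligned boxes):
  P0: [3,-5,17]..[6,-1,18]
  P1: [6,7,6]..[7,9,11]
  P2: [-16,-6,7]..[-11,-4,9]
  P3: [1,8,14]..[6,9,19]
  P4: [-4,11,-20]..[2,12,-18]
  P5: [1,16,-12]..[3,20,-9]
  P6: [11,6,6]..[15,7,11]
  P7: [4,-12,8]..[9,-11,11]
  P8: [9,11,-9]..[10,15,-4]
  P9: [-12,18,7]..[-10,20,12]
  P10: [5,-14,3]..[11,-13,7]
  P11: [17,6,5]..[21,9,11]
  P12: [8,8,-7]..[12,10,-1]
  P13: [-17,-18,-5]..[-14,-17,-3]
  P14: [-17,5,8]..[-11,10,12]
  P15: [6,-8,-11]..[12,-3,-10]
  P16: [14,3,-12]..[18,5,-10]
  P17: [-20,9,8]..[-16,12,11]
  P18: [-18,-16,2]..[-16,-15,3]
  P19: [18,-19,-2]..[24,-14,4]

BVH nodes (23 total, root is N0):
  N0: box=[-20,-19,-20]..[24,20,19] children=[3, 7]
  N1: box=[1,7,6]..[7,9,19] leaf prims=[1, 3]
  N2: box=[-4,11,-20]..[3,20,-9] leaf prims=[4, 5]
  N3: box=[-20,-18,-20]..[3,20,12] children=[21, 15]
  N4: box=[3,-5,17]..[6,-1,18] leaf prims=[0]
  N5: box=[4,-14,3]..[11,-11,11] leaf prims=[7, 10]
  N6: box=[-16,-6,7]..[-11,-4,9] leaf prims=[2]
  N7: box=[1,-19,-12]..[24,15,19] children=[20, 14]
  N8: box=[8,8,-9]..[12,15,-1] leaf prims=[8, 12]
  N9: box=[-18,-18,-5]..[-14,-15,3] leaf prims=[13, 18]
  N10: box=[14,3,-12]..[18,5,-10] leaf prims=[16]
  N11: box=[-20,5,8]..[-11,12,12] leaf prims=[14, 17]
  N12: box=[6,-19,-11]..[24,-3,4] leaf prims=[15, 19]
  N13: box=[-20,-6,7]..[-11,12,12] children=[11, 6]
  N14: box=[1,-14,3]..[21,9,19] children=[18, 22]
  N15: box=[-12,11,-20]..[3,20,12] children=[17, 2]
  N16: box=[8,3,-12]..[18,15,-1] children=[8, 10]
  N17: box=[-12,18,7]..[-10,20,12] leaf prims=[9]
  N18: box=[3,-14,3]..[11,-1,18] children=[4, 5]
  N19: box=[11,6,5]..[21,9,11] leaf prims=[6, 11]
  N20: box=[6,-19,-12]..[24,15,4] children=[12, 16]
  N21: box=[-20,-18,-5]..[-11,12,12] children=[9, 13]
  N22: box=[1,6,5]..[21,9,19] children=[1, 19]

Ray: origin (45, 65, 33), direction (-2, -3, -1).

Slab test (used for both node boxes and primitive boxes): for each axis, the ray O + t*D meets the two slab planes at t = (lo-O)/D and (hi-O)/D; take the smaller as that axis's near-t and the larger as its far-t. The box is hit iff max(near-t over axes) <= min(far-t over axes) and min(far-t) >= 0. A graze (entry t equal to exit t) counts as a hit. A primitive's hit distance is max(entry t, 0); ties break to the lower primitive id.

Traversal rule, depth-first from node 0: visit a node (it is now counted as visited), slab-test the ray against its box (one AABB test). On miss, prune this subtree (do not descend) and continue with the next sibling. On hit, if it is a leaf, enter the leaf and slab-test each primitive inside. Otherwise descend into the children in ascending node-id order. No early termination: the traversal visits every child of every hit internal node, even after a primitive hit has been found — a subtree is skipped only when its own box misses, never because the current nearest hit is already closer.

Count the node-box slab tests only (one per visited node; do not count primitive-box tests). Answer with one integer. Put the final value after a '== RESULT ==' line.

Traverse from the root:
N0 x:[21/2,65/2] y:[15,28] z:[14,53] -> hit [15,28], descend [3, 7]
  N3 x:[21,65/2] y:[15,83/3] z:[21,53] -> hit [21,83/3], descend [15, 21]
    N15 x:[21,57/2] y:[15,18] z:[21,53] -> miss, prune
    N21 x:[28,65/2] y:[53/3,83/3] z:[21,38] -> miss, prune
  N7 x:[21/2,22] y:[50/3,28] z:[14,45] -> hit [50/3,22], descend [14, 20]
    N14 x:[12,22] y:[56/3,79/3] z:[14,30] -> hit [56/3,22], descend [18, 22]
      N18 x:[17,21] y:[22,79/3] z:[15,30] -> miss, prune
      N22 x:[12,22] y:[56/3,59/3] z:[14,28] -> hit [56/3,59/3], descend [1, 19]
        N1 x:[19,22] y:[56/3,58/3] z:[14,27] -> hit [19,58/3] leaf, test {P1(miss), P3(miss)}
        N19 x:[12,17] y:[56/3,59/3] z:[22,28] -> miss, prune
    N20 x:[21/2,39/2] y:[50/3,28] z:[29,45] -> miss, prune

Summary -> nodes [0, 3, 15, 21, 7, 14, 18, 22, 1, 19, 20]; box-tests=11; leaf-entries=1; first=miss

== RESULT ==
11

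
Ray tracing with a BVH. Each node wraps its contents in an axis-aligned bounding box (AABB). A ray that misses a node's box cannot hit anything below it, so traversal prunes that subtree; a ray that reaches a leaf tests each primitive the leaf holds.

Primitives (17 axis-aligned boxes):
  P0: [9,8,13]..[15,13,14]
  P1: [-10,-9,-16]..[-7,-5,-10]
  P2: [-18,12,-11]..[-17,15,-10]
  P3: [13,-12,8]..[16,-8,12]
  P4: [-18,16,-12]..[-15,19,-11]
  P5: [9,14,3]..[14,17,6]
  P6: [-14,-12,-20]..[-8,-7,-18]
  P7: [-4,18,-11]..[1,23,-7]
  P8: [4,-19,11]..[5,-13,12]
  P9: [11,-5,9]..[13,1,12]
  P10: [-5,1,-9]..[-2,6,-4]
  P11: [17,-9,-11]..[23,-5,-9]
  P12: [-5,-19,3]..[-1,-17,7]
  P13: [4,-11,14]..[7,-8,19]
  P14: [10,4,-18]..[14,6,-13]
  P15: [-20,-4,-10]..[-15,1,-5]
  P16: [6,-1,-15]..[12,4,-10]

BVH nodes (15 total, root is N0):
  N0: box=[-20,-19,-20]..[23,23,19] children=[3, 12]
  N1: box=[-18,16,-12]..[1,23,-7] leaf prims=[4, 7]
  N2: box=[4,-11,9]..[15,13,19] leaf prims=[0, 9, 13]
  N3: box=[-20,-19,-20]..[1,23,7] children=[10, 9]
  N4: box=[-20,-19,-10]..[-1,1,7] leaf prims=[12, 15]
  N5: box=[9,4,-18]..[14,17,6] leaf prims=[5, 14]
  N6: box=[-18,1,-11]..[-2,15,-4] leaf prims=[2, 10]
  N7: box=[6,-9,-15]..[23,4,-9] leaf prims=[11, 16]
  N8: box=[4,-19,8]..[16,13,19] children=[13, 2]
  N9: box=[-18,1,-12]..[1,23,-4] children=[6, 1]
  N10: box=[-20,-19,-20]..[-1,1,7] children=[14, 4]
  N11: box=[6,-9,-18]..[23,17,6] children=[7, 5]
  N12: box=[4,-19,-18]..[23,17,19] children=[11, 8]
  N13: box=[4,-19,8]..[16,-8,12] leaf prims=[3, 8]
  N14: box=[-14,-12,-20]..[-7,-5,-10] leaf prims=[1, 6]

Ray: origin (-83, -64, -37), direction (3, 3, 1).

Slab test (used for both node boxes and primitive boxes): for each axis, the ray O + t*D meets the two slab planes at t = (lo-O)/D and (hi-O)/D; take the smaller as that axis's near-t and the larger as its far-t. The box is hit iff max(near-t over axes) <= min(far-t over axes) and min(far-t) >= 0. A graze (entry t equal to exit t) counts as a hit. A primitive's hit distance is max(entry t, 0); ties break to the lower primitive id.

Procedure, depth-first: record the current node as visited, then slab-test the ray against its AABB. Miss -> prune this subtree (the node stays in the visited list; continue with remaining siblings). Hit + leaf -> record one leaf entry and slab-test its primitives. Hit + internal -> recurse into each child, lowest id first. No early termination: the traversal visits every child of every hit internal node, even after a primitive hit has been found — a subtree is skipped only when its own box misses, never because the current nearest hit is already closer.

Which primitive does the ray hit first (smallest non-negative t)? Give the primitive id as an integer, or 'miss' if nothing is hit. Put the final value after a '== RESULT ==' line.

Trace the traversal:
N0 x:[21,106/3] y:[15,29] z:[17,56] -> hit [21,29], descend [3, 12]
  N3 x:[21,28] y:[15,29] z:[17,44] -> hit [21,28], descend [9, 10]
    N9 x:[65/3,28] y:[65/3,29] z:[25,33] -> hit [25,28], descend [1, 6]
      N1 x:[65/3,28] y:[80/3,29] z:[25,30] -> hit [80/3,28] leaf, test {P4(miss), P7@t=82/3}
      N6 x:[65/3,27] y:[65/3,79/3] z:[26,33] -> hit [26,79/3] leaf, test {P2(miss), P10(miss)}
    N10 x:[21,82/3] y:[15,65/3] z:[17,44] -> hit [21,65/3], descend [4, 14]
      N4 x:[21,82/3] y:[15,65/3] z:[27,44] -> miss, prune
      N14 x:[23,76/3] y:[52/3,59/3] z:[17,27] -> miss, prune
  N12 x:[29,106/3] y:[15,27] z:[19,56] -> miss, prune

Summary -> nodes [0, 3, 9, 1, 6, 10, 4, 14, 12]; box-tests=9; leaf-entries=2; first=P7

== RESULT ==
7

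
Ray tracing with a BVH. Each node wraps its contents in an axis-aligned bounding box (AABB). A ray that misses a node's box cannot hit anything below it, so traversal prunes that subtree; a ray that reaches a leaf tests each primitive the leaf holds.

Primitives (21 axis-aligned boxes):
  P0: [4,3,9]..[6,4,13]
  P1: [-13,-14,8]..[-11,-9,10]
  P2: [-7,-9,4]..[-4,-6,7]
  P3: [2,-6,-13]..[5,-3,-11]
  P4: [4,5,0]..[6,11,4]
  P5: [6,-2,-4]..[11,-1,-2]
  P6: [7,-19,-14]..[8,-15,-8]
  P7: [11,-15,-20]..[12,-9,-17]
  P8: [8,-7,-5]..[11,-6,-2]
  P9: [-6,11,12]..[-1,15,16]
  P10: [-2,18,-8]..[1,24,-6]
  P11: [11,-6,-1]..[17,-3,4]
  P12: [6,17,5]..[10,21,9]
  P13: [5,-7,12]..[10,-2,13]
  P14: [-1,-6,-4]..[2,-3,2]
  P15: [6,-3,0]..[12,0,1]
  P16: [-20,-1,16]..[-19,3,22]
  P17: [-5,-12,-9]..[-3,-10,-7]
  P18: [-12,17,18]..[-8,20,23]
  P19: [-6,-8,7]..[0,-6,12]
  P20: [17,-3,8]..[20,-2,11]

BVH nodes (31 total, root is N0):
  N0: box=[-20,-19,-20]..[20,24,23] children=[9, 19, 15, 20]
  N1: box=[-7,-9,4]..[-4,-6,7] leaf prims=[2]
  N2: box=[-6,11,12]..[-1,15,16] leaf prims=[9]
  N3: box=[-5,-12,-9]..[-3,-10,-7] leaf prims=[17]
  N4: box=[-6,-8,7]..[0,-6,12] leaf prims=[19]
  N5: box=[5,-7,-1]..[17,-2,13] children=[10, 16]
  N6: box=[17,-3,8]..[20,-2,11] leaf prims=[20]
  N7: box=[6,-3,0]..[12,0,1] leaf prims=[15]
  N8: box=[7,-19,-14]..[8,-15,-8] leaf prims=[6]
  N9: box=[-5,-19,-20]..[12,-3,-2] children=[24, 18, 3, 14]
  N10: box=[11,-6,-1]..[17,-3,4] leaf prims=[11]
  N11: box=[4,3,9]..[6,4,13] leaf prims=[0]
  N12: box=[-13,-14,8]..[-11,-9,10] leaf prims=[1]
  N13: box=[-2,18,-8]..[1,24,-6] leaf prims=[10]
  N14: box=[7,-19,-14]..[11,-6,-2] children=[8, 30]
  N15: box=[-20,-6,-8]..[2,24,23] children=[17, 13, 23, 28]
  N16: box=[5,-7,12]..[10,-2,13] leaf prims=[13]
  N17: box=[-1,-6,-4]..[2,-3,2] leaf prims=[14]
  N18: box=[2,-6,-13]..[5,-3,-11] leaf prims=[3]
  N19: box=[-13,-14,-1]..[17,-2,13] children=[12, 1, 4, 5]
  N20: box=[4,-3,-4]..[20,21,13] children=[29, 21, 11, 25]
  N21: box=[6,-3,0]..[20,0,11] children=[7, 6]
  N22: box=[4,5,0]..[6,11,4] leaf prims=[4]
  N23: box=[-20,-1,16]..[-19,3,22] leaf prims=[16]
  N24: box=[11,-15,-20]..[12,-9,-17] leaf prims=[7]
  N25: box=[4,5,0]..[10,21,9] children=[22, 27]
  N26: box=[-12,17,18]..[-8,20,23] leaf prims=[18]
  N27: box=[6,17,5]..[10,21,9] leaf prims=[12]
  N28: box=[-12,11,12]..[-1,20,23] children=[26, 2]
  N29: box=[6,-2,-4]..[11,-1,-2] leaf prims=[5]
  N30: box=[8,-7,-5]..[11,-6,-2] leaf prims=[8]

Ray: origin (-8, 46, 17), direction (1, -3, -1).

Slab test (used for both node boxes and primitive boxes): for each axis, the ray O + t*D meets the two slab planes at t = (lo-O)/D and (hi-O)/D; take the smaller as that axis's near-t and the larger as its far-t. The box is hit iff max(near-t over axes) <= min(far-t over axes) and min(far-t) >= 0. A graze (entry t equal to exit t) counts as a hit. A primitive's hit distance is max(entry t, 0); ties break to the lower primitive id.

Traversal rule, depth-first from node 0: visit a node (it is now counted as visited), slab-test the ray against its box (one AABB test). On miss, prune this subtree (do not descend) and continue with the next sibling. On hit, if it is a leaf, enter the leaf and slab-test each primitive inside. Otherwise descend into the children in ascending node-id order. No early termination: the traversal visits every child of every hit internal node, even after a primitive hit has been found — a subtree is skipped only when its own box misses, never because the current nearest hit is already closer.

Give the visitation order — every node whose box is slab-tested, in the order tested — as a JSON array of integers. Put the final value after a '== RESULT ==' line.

Walk:
N0 x:[-12,28] y:[22/3,65/3] z:[-6,37] -> hit [22/3,65/3], descend [9, 15, 19, 20]
  N9 x:[3,20] y:[49/3,65/3] z:[19,37] -> hit [19,20], descend [3, 14, 18, 24]
    N3 x:[3,5] y:[56/3,58/3] z:[24,26] -> miss, prune
    N14 x:[15,19] y:[52/3,65/3] z:[19,31] -> hit [19,19], descend [8, 30]
      N8 x:[15,16] y:[61/3,65/3] z:[25,31] -> miss, prune
      N30 x:[16,19] y:[52/3,53/3] z:[19,22] -> miss, prune
    N18 x:[10,13] y:[49/3,52/3] z:[28,30] -> miss, prune
    N24 x:[19,20] y:[55/3,61/3] z:[34,37] -> miss, prune
  N15 x:[-12,10] y:[22/3,52/3] z:[-6,25] -> hit [22/3,10], descend [13, 17, 23, 28]
    N13 x:[6,9] y:[22/3,28/3] z:[23,25] -> miss, prune
    N17 x:[7,10] y:[49/3,52/3] z:[15,21] -> miss, prune
    N23 x:[-12,-11] y:[43/3,47/3] z:[-5,1] -> miss, prune
    N28 x:[-4,7] y:[26/3,35/3] z:[-6,5] -> miss, prune
  N19 x:[-5,25] y:[16,20] z:[4,18] -> hit [16,18], descend [1, 4, 5, 12]
    N1 x:[1,4] y:[52/3,55/3] z:[10,13] -> miss, prune
    N4 x:[2,8] y:[52/3,18] z:[5,10] -> miss, prune
    N5 x:[13,25] y:[16,53/3] z:[4,18] -> hit [16,53/3], descend [10, 16]
      N10 x:[19,25] y:[49/3,52/3] z:[13,18] -> miss, prune
      N16 x:[13,18] y:[16,53/3] z:[4,5] -> miss, prune
    N12 x:[-5,-3] y:[55/3,20] z:[7,9] -> miss, prune
  N20 x:[12,28] y:[25/3,49/3] z:[4,21] -> hit [12,49/3], descend [11, 21, 25, 29]
    N11 x:[12,14] y:[14,43/3] z:[4,8] -> miss, prune
    N21 x:[14,28] y:[46/3,49/3] z:[6,17] -> hit [46/3,49/3], descend [6, 7]
      N6 x:[25,28] y:[16,49/3] z:[6,9] -> miss, prune
      N7 x:[14,20] y:[46/3,49/3] z:[16,17] -> hit [16,49/3] leaf, test {P15@t=16}
    N25 x:[12,18] y:[25/3,41/3] z:[8,17] -> hit [12,41/3], descend [22, 27]
      N22 x:[12,14] y:[35/3,41/3] z:[13,17] -> hit [13,41/3] leaf, test {P4@t=13}
      N27 x:[14,18] y:[25/3,29/3] z:[8,12] -> miss, prune
    N29 x:[14,19] y:[47/3,16] z:[19,21] -> miss, prune

order=[0, 9, 3, 14, 8, 30, 18, 24, 15, 13, 17, 23, 28, 19, 1, 4, 5, 10, 16, 12, 20, 11, 21, 6, 7, 25, 22, 27, 29]  |boxes|=29  |leaves|=2  hit=P4

== RESULT ==
[0, 9, 3, 14, 8, 30, 18, 24, 15, 13, 17, 23, 28, 19, 1, 4, 5, 10, 16, 12, 20, 11, 21, 6, 7, 25, 22, 27, 29]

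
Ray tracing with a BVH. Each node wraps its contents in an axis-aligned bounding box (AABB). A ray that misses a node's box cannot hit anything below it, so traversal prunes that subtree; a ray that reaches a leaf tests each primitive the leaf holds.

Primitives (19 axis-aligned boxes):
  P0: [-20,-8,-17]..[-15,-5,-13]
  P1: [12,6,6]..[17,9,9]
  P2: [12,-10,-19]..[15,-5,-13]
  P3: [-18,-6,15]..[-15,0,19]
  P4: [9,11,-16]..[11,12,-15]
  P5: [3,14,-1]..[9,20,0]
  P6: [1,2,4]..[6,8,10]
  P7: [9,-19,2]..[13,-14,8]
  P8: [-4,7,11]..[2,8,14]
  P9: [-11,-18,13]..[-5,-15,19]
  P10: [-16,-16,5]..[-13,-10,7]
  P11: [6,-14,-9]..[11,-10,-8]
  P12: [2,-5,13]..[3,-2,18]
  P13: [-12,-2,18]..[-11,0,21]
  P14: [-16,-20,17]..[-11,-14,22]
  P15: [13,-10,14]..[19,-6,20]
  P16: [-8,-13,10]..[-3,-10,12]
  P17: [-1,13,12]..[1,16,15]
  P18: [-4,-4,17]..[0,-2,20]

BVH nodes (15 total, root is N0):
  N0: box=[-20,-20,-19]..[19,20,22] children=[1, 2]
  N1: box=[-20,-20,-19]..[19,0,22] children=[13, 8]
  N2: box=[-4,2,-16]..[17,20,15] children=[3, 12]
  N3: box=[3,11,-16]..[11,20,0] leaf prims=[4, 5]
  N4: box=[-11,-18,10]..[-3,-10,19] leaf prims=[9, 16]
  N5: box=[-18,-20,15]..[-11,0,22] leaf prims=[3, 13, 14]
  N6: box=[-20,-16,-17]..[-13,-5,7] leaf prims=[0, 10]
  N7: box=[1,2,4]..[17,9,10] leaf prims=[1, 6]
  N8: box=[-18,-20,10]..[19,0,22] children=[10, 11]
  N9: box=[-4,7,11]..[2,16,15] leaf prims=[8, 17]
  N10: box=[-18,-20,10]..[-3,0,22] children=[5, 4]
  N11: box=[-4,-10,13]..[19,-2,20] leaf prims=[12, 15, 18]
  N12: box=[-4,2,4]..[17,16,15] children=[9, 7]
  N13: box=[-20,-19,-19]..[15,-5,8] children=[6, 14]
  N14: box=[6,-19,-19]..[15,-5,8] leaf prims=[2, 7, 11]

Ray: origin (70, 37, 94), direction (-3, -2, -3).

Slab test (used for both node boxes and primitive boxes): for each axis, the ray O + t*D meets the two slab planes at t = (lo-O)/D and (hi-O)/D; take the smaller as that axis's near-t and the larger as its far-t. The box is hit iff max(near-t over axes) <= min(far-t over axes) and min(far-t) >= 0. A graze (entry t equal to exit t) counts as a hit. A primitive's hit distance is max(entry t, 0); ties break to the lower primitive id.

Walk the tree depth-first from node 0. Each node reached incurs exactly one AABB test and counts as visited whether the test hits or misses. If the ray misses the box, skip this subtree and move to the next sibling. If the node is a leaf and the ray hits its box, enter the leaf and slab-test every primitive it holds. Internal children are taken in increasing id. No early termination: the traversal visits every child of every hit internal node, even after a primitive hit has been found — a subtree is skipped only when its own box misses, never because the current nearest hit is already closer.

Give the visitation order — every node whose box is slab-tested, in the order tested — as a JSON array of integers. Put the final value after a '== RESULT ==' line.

Trace the traversal:
N0 x:[17,30] y:[17/2,57/2] z:[24,113/3] -> hit [24,57/2], descend [1, 2]
  N1 x:[17,30] y:[37/2,57/2] z:[24,113/3] -> hit [24,57/2], descend [8, 13]
    N8 x:[17,88/3] y:[37/2,57/2] z:[24,28] -> hit [24,28], descend [10, 11]
      N10 x:[73/3,88/3] y:[37/2,57/2] z:[24,28] -> hit [73/3,28], descend [4, 5]
        N4 x:[73/3,27] y:[47/2,55/2] z:[25,28] -> hit [25,27] leaf, test {P9@t=26, P16(miss)}
        N5 x:[27,88/3] y:[37/2,57/2] z:[24,79/3] -> miss, prune
      N11 x:[17,74/3] y:[39/2,47/2] z:[74/3,27] -> miss, prune
    N13 x:[55/3,30] y:[21,28] z:[86/3,113/3] -> miss, prune
  N2 x:[53/3,74/3] y:[17/2,35/2] z:[79/3,110/3] -> miss, prune

Visited [0, 1, 8, 10, 4, 5, 11, 13, 2]. Tests: 9 box, 1 leaf. Nearest: P9.

== RESULT ==
[0, 1, 8, 10, 4, 5, 11, 13, 2]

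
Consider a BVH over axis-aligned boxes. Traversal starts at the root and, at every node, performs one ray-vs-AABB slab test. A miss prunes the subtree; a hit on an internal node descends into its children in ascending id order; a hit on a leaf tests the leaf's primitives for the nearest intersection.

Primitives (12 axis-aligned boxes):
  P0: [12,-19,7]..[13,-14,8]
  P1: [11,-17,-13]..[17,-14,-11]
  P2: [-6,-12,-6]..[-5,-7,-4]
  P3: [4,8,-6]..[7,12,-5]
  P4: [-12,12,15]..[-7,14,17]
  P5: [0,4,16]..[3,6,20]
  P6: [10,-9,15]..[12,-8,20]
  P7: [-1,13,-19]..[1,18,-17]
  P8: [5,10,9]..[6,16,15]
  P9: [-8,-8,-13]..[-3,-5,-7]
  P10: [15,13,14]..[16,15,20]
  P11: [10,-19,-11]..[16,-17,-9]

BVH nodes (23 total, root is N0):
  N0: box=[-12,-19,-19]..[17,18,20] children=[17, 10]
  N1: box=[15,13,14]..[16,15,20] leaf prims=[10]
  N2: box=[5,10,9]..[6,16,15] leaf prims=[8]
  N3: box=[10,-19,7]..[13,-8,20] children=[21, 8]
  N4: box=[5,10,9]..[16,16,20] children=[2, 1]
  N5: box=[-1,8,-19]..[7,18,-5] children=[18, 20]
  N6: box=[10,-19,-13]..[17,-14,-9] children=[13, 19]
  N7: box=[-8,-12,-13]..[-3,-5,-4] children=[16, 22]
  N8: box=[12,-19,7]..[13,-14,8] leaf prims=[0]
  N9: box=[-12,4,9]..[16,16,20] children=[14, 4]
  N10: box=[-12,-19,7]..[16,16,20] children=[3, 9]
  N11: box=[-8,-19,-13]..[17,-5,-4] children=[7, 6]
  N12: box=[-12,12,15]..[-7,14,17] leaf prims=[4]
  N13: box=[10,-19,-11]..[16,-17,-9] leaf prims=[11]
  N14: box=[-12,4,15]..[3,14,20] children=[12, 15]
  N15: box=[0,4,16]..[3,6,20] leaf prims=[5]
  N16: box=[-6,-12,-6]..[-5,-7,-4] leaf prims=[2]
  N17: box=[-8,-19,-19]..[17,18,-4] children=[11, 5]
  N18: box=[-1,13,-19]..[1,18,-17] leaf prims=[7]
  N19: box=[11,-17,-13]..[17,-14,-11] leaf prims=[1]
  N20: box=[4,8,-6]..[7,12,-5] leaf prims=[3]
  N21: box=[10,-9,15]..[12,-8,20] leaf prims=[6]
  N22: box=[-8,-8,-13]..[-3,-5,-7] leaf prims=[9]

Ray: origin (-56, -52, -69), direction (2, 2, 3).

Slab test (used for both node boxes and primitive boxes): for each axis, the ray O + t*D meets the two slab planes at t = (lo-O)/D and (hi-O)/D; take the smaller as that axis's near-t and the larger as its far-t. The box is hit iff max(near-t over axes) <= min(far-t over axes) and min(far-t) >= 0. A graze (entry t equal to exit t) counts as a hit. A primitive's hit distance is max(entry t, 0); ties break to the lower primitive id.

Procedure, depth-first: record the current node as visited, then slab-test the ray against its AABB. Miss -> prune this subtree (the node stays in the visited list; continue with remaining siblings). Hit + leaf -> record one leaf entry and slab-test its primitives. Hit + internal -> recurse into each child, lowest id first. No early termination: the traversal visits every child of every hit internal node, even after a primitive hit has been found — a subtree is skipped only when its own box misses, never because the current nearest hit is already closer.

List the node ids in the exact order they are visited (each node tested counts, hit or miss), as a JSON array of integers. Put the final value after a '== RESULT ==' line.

Walk:
N0 x:[22,73/2] y:[33/2,35] z:[50/3,89/3] -> hit [22,89/3], descend [10, 17]
  N10 x:[22,36] y:[33/2,34] z:[76/3,89/3] -> hit [76/3,89/3], descend [3, 9]
    N3 x:[33,69/2] y:[33/2,22] z:[76/3,89/3] -> miss, prune
    N9 x:[22,36] y:[28,34] z:[26,89/3] -> hit [28,89/3], descend [4, 14]
      N4 x:[61/2,36] y:[31,34] z:[26,89/3] -> miss, prune
      N14 x:[22,59/2] y:[28,33] z:[28,89/3] -> hit [28,59/2], descend [12, 15]
        N12 x:[22,49/2] y:[32,33] z:[28,86/3] -> miss, prune
        N15 x:[28,59/2] y:[28,29] z:[85/3,89/3] -> hit [85/3,29] leaf, test {P5@t=85/3}
  N17 x:[24,73/2] y:[33/2,35] z:[50/3,65/3] -> miss, prune

order=[0, 10, 3, 9, 4, 14, 12, 15, 17]  |boxes|=9  |leaves|=1  hit=P5

== RESULT ==
[0, 10, 3, 9, 4, 14, 12, 15, 17]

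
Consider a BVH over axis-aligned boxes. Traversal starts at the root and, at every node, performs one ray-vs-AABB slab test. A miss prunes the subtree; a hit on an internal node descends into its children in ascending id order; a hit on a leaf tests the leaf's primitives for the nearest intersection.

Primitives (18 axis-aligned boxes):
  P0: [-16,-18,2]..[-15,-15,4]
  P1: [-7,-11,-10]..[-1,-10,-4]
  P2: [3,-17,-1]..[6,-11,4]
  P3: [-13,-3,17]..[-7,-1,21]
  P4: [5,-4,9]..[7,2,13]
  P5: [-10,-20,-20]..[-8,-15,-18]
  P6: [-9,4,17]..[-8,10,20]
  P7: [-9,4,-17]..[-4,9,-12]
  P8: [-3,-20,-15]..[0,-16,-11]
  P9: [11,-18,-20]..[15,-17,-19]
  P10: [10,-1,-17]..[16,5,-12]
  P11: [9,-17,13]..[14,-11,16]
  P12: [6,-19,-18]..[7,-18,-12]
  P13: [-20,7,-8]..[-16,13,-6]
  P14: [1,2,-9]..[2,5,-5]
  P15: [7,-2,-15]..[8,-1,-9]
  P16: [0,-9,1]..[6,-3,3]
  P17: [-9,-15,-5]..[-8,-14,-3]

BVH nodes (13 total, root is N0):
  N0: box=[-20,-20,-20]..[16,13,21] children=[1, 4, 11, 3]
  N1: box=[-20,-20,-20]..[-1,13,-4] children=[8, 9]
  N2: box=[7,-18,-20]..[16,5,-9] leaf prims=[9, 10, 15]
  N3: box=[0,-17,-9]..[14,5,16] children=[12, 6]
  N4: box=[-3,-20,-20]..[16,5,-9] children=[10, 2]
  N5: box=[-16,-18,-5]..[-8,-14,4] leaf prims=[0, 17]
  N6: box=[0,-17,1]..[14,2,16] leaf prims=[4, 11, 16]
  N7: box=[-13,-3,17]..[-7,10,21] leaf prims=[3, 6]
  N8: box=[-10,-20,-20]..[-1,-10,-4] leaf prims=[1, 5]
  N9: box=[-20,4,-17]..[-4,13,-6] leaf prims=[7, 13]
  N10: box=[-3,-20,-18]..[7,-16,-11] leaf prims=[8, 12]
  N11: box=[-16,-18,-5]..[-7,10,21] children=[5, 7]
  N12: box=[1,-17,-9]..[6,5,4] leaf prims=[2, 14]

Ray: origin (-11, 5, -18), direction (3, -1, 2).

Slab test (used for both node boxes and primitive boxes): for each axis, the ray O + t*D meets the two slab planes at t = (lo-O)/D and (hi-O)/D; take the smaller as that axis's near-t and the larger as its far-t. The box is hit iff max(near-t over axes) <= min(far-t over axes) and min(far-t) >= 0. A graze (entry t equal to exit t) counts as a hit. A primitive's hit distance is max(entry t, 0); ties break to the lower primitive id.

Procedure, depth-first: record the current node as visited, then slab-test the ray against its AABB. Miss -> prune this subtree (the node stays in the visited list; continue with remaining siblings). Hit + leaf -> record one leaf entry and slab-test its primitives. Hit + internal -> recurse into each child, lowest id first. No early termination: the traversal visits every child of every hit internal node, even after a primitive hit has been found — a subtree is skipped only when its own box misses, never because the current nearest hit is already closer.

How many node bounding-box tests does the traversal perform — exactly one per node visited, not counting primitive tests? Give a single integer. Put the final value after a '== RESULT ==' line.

Traverse from the root:
N0 x:[-3,9] y:[-8,25] z:[-1,39/2] -> hit [-1,9], descend [1, 3, 4, 11]
  N1 x:[-3,10/3] y:[-8,25] z:[-1,7] -> hit [-1,10/3], descend [8, 9]
    N8 x:[1/3,10/3] y:[15,25] z:[-1,7] -> miss, prune
    N9 x:[-3,7/3] y:[-8,1] z:[1/2,6] -> hit [1/2,1] leaf, test {P7@t=2/3, P13(miss)}
  N3 x:[11/3,25/3] y:[0,22] z:[9/2,17] -> hit [9/2,25/3], descend [6, 12]
    N6 x:[11/3,25/3] y:[3,22] z:[19/2,17] -> miss, prune
    N12 x:[4,17/3] y:[0,22] z:[9/2,11] -> hit [9/2,17/3] leaf, test {P2(miss), P14(miss)}
  N4 x:[8/3,9] y:[0,25] z:[-1,9/2] -> hit [8/3,9/2], descend [2, 10]
    N2 x:[6,9] y:[0,23] z:[-1,9/2] -> miss, prune
    N10 x:[8/3,6] y:[21,25] z:[0,7/2] -> miss, prune
  N11 x:[-5/3,4/3] y:[-5,23] z:[13/2,39/2] -> miss, prune

11 AABB tests over nodes [0, 1, 8, 9, 3, 6, 12, 4, 2, 10, 11]; 2 leaves entered; closest P7.

== RESULT ==
11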